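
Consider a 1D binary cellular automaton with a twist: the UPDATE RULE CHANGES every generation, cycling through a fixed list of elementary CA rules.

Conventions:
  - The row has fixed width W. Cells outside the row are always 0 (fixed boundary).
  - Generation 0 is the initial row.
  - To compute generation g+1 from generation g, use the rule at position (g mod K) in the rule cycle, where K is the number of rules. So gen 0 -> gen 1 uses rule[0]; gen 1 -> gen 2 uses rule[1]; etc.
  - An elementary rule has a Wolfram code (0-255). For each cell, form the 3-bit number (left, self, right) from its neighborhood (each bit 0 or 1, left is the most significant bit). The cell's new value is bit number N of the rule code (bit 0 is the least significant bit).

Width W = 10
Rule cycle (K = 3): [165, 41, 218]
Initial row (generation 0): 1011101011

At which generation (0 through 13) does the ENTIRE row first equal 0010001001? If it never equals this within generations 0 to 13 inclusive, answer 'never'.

Answer: 8

Derivation:
Gen 0: 1011101011
Gen 1 (rule 165): 1101011100
Gen 2 (rule 41): 1010110001
Gen 3 (rule 218): 0000111010
Gen 4 (rule 165): 1110010110
Gen 5 (rule 41): 1000001100
Gen 6 (rule 218): 0100011110
Gen 7 (rule 165): 0101001100
Gen 8 (rule 41): 0010001001
Gen 9 (rule 218): 0101010110
Gen 10 (rule 165): 0111111000
Gen 11 (rule 41): 0100000011
Gen 12 (rule 218): 1010000111
Gen 13 (rule 165): 1110110010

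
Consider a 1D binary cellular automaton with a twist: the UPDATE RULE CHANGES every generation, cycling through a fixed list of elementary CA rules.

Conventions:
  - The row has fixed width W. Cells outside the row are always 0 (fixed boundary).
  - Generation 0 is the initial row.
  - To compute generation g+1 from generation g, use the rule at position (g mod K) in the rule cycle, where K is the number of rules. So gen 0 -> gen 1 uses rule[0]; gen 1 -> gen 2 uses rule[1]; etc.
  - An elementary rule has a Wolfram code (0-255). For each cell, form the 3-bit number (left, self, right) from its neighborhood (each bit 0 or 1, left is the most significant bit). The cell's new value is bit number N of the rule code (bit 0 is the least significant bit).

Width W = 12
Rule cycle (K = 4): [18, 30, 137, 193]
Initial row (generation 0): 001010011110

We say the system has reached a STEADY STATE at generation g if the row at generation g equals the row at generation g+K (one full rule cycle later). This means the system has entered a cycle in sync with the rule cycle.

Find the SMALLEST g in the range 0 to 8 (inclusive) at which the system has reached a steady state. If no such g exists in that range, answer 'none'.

Answer: none

Derivation:
Gen 0: 001010011110
Gen 1 (rule 18): 010001100001
Gen 2 (rule 30): 111011010011
Gen 3 (rule 137): 110010000010
Gen 4 (rule 193): 010000111000
Gen 5 (rule 18): 101001000100
Gen 6 (rule 30): 101111101110
Gen 7 (rule 137): 001111001100
Gen 8 (rule 193): 100111000101
Gen 9 (rule 18): 011000101000
Gen 10 (rule 30): 110101101100
Gen 11 (rule 137): 100001001001
Gen 12 (rule 193): 001100000000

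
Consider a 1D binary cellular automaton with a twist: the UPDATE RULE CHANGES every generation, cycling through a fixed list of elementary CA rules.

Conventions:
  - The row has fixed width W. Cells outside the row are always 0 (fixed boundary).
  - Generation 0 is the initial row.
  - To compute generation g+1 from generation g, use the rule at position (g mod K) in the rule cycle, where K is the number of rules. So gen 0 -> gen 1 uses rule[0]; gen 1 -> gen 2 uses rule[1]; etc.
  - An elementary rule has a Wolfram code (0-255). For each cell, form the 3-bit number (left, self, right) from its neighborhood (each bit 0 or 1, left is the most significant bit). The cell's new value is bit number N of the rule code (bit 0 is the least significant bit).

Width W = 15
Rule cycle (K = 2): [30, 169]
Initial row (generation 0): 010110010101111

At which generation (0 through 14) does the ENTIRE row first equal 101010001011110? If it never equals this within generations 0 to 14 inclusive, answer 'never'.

Answer: 3

Derivation:
Gen 0: 010110010101111
Gen 1 (rule 30): 110101110101000
Gen 2 (rule 169): 101011101010011
Gen 3 (rule 30): 101010001011110
Gen 4 (rule 169): 010100100111100
Gen 5 (rule 30): 110111111100010
Gen 6 (rule 169): 101111111001000
Gen 7 (rule 30): 101000000111100
Gen 8 (rule 169): 010011110111001
Gen 9 (rule 30): 111110000100111
Gen 10 (rule 169): 111100110000110
Gen 11 (rule 30): 100011101001101
Gen 12 (rule 169): 001011010001010
Gen 13 (rule 30): 011010011011011
Gen 14 (rule 169): 010100010110110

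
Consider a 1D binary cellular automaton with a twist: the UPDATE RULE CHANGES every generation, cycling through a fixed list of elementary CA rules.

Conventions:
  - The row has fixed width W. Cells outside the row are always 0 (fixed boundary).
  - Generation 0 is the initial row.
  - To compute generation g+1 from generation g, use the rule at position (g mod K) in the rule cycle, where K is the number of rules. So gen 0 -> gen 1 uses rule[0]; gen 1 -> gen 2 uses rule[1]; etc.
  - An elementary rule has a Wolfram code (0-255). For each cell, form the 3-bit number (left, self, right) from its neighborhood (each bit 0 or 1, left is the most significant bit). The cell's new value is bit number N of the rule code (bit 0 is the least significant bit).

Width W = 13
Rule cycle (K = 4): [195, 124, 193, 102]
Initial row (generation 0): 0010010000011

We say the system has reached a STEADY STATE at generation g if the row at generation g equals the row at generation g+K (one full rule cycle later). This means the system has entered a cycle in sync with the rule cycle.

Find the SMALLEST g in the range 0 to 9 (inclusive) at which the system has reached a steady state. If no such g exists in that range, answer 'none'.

Answer: none

Derivation:
Gen 0: 0010010000011
Gen 1 (rule 195): 1100100111101
Gen 2 (rule 124): 1110110100111
Gen 3 (rule 193): 0110010000011
Gen 4 (rule 102): 1010110000101
Gen 5 (rule 195): 0000010111000
Gen 6 (rule 124): 0000011101100
Gen 7 (rule 193): 1111001100101
Gen 8 (rule 102): 0001010101111
Gen 9 (rule 195): 1110000000111
Gen 10 (rule 124): 1011000000101
Gen 11 (rule 193): 0001011110000
Gen 12 (rule 102): 0011100010000
Gen 13 (rule 195): 1101101100111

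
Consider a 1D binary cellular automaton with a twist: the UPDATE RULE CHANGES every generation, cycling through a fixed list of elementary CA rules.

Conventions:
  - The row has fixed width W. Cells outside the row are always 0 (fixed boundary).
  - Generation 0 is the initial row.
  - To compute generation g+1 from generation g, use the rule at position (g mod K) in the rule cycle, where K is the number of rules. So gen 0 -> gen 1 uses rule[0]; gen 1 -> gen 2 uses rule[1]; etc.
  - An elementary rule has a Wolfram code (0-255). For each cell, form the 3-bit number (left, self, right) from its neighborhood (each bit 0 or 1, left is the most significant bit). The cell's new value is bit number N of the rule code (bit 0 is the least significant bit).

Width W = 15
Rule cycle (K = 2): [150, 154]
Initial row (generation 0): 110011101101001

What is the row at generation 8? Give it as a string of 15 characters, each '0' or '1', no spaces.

Gen 0: 110011101101001
Gen 1 (rule 150): 001101000001111
Gen 2 (rule 154): 011000100011110
Gen 3 (rule 150): 100101110101101
Gen 4 (rule 154): 011001100001000
Gen 5 (rule 150): 100110010011100
Gen 6 (rule 154): 011101101111010
Gen 7 (rule 150): 101000000110011
Gen 8 (rule 154): 000100001101110

Answer: 000100001101110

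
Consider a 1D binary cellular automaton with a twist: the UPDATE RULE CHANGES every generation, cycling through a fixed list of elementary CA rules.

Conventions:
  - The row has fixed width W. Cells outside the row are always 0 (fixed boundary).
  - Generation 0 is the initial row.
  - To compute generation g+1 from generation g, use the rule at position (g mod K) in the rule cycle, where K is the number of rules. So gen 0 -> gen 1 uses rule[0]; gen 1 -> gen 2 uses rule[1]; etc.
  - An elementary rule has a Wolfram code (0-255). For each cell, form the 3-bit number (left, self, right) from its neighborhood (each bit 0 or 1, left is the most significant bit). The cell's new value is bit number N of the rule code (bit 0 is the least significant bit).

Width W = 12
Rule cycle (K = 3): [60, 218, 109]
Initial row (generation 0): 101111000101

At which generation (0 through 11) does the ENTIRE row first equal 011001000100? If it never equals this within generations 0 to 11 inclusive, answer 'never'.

Answer: never

Derivation:
Gen 0: 101111000101
Gen 1 (rule 60): 111000100111
Gen 2 (rule 218): 111101011111
Gen 3 (rule 109): 100111110001
Gen 4 (rule 60): 110100001001
Gen 5 (rule 218): 110010010110
Gen 6 (rule 109): 110010011110
Gen 7 (rule 60): 101011010001
Gen 8 (rule 218): 000011001010
Gen 9 (rule 109): 111011001110
Gen 10 (rule 60): 100110101001
Gen 11 (rule 218): 011110000110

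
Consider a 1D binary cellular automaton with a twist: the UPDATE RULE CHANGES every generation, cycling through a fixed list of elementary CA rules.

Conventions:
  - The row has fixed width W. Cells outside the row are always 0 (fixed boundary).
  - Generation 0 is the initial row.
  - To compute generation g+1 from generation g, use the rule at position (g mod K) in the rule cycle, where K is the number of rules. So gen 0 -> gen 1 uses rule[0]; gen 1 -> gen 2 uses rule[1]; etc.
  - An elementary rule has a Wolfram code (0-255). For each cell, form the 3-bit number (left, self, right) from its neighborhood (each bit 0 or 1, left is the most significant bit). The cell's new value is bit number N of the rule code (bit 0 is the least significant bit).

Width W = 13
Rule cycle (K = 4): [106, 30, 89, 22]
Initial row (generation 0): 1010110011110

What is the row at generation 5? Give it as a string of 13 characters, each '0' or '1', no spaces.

Gen 0: 1010110011110
Gen 1 (rule 106): 0101110110010
Gen 2 (rule 30): 1101000101111
Gen 3 (rule 89): 1100110001001
Gen 4 (rule 22): 0011001011111
Gen 5 (rule 106): 0111010110001

Answer: 0111010110001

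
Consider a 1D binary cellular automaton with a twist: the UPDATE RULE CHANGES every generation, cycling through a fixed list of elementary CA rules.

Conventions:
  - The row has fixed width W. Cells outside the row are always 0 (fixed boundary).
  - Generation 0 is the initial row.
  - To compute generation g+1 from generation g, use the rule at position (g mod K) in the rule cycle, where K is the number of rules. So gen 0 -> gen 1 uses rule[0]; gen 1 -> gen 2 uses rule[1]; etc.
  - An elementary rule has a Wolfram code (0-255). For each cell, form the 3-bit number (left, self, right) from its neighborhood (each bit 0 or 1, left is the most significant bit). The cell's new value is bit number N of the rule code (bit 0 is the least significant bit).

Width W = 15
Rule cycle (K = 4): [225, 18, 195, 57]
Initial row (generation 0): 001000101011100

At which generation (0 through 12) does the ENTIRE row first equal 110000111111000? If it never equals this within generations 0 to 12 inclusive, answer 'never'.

Answer: never

Derivation:
Gen 0: 001000101011100
Gen 1 (rule 225): 100010010101101
Gen 2 (rule 18): 010101100000000
Gen 3 (rule 195): 100000101111111
Gen 4 (rule 57): 011110011000000
Gen 5 (rule 225): 001110001011111
Gen 6 (rule 18): 010001010000000
Gen 7 (rule 195): 100110000111111
Gen 8 (rule 57): 010101110100000
Gen 9 (rule 225): 001010111001111
Gen 10 (rule 18): 010000000110000
Gen 11 (rule 195): 100111111010111
Gen 12 (rule 57): 010100000101100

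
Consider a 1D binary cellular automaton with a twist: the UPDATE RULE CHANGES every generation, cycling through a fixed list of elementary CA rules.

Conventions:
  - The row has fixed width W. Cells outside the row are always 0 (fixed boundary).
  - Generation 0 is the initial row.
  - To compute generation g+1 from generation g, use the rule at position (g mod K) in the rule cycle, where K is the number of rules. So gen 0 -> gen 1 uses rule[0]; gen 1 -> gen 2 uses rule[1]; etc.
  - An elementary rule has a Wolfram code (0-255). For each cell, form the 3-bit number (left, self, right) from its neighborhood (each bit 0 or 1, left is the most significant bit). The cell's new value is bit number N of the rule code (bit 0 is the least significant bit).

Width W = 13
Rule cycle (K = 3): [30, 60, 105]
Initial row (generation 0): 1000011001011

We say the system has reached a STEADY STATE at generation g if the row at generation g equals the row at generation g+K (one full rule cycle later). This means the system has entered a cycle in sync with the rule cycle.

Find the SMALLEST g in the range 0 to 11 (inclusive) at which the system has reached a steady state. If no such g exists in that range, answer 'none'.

Answer: none

Derivation:
Gen 0: 1000011001011
Gen 1 (rule 30): 1100110111010
Gen 2 (rule 60): 1010101100111
Gen 3 (rule 105): 0101011100101
Gen 4 (rule 30): 1101010011101
Gen 5 (rule 60): 1011111010011
Gen 6 (rule 105): 0110001100011
Gen 7 (rule 30): 1101011010110
Gen 8 (rule 60): 1011110111101
Gen 9 (rule 105): 0110011100110
Gen 10 (rule 30): 1101110011101
Gen 11 (rule 60): 1011001010011
Gen 12 (rule 105): 0111000100011
Gen 13 (rule 30): 1100101110110
Gen 14 (rule 60): 1010111001101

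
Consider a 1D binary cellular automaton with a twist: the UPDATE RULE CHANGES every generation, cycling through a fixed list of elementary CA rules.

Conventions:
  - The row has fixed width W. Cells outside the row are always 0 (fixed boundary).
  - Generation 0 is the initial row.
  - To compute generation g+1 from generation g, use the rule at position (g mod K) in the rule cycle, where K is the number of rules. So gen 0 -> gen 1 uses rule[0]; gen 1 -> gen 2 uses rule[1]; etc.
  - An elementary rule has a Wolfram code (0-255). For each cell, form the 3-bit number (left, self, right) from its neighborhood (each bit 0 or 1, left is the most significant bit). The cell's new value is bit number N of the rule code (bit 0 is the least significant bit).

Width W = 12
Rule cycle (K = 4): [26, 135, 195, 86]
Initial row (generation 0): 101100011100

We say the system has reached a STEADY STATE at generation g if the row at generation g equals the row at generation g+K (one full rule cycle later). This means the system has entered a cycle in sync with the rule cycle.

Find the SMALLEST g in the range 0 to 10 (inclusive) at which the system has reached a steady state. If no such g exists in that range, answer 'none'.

Gen 0: 101100011100
Gen 1 (rule 26): 001010110010
Gen 2 (rule 135): 111010000110
Gen 3 (rule 195): 011000111010
Gen 4 (rule 86): 101101001011
Gen 5 (rule 26): 001000110010
Gen 6 (rule 135): 111011000110
Gen 7 (rule 195): 011001011010
Gen 8 (rule 86): 101111001011
Gen 9 (rule 26): 001000110010
Gen 10 (rule 135): 111011000110
Gen 11 (rule 195): 011001011010
Gen 12 (rule 86): 101111001011
Gen 13 (rule 26): 001000110010
Gen 14 (rule 135): 111011000110

Answer: 5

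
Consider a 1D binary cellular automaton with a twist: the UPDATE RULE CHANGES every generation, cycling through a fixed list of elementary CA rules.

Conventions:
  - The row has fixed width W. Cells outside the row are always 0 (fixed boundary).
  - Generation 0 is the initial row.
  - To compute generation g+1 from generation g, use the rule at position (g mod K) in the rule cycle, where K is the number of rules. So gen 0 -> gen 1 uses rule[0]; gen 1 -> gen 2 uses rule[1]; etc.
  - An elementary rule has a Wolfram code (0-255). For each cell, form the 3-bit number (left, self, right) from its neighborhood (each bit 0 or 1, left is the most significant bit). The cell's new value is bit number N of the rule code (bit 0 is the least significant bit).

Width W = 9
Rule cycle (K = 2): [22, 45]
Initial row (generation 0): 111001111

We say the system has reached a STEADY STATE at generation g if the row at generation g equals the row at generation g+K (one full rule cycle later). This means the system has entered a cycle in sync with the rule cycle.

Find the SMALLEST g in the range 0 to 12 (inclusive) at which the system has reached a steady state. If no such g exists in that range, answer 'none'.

Answer: 6

Derivation:
Gen 0: 111001111
Gen 1 (rule 22): 000110000
Gen 2 (rule 45): 110100111
Gen 3 (rule 22): 000111000
Gen 4 (rule 45): 110100011
Gen 5 (rule 22): 000110100
Gen 6 (rule 45): 110101101
Gen 7 (rule 22): 000100001
Gen 8 (rule 45): 110101101
Gen 9 (rule 22): 000100001
Gen 10 (rule 45): 110101101
Gen 11 (rule 22): 000100001
Gen 12 (rule 45): 110101101
Gen 13 (rule 22): 000100001
Gen 14 (rule 45): 110101101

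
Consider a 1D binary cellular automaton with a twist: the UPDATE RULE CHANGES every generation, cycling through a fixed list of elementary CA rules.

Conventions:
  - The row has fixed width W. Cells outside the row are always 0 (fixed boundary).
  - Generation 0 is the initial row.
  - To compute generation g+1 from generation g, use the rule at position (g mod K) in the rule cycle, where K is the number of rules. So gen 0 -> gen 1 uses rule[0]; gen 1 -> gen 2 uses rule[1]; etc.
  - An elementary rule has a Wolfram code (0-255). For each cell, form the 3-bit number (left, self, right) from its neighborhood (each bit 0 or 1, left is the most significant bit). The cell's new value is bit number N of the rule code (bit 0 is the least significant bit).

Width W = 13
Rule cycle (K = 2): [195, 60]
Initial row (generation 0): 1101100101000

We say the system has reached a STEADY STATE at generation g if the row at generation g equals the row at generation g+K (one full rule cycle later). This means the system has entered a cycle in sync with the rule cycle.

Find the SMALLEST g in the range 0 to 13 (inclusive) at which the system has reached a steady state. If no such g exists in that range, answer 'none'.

Gen 0: 1101100101000
Gen 1 (rule 195): 0100101000011
Gen 2 (rule 60): 0110111100010
Gen 3 (rule 195): 1010011101100
Gen 4 (rule 60): 1111010011010
Gen 5 (rule 195): 0111000101000
Gen 6 (rule 60): 0100100111100
Gen 7 (rule 195): 1001001011101
Gen 8 (rule 60): 1101101110011
Gen 9 (rule 195): 0100100110101
Gen 10 (rule 60): 0110110101111
Gen 11 (rule 195): 1010010000111
Gen 12 (rule 60): 1111011000100
Gen 13 (rule 195): 0111001011001
Gen 14 (rule 60): 0100101110101
Gen 15 (rule 195): 1001000110000

Answer: none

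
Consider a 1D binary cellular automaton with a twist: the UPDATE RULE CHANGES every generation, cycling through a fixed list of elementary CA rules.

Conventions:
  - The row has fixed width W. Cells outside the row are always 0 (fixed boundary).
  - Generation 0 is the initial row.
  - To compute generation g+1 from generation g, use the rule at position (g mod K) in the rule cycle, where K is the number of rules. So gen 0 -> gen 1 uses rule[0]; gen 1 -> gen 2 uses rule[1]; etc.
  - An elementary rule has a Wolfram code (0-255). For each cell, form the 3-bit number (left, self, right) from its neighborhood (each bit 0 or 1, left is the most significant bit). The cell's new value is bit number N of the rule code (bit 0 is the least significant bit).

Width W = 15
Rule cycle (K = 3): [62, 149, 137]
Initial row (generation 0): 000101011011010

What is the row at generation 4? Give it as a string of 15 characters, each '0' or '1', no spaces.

Gen 0: 000101011011010
Gen 1 (rule 62): 001111110110111
Gen 2 (rule 149): 100111100000010
Gen 3 (rule 137): 000111001111000
Gen 4 (rule 62): 001100111000100

Answer: 001100111000100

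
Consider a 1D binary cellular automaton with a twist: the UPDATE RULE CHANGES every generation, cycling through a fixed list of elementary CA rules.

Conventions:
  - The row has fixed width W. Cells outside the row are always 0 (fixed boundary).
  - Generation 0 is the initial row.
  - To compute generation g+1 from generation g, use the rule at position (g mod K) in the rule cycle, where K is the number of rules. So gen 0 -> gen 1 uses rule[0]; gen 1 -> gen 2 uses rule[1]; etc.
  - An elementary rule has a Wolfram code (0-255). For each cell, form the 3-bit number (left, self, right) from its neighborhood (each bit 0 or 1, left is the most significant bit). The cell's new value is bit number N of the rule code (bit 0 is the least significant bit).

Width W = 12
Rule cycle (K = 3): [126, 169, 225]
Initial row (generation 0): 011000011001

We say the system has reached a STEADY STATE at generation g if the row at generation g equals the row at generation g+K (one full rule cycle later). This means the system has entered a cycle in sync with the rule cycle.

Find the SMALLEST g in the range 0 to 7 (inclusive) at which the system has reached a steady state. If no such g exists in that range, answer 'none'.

Answer: none

Derivation:
Gen 0: 011000011001
Gen 1 (rule 126): 111100111111
Gen 2 (rule 169): 111000111110
Gen 3 (rule 225): 011010011110
Gen 4 (rule 126): 111111110011
Gen 5 (rule 169): 111111100010
Gen 6 (rule 225): 011111101000
Gen 7 (rule 126): 110000111100
Gen 8 (rule 169): 100110111001
Gen 9 (rule 225): 000011011000
Gen 10 (rule 126): 000111111100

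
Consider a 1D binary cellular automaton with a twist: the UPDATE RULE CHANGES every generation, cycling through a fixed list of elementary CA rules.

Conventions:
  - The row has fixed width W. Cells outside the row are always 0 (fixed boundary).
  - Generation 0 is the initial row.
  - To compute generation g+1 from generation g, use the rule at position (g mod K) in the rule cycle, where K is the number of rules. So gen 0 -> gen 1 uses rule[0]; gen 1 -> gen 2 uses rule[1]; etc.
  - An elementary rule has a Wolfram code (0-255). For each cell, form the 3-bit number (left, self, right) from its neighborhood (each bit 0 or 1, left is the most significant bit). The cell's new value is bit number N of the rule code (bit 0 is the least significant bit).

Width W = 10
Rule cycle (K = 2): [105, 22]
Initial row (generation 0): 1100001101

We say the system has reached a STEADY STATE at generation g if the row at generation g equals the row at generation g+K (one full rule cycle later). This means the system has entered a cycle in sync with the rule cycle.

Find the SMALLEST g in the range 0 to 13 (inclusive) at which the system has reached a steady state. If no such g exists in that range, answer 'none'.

Answer: 12

Derivation:
Gen 0: 1100001101
Gen 1 (rule 105): 1101101110
Gen 2 (rule 22): 0000000001
Gen 3 (rule 105): 1111111100
Gen 4 (rule 22): 0000000010
Gen 5 (rule 105): 1111111000
Gen 6 (rule 22): 0000000100
Gen 7 (rule 105): 1111110001
Gen 8 (rule 22): 0000001011
Gen 9 (rule 105): 1111100111
Gen 10 (rule 22): 0000011000
Gen 11 (rule 105): 1111011011
Gen 12 (rule 22): 0000000000
Gen 13 (rule 105): 1111111111
Gen 14 (rule 22): 0000000000
Gen 15 (rule 105): 1111111111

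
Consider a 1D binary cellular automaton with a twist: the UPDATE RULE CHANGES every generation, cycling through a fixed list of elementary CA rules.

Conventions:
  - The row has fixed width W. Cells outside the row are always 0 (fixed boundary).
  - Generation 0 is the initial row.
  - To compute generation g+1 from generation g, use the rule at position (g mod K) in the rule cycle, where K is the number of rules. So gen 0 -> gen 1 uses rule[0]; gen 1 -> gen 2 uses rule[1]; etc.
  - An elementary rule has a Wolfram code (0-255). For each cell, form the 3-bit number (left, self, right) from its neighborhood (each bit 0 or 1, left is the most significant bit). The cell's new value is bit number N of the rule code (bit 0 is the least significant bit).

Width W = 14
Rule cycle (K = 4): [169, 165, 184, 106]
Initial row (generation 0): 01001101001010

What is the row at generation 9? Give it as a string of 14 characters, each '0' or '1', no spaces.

Answer: 00110111110011

Derivation:
Gen 0: 01001101001010
Gen 1 (rule 169): 00001010000100
Gen 2 (rule 165): 11101110110101
Gen 3 (rule 184): 11011101101010
Gen 4 (rule 106): 11110111110100
Gen 5 (rule 169): 11101111101001
Gen 6 (rule 165): 01010111011001
Gen 7 (rule 184): 00101110110100
Gen 8 (rule 106): 01011011111000
Gen 9 (rule 169): 00110111110011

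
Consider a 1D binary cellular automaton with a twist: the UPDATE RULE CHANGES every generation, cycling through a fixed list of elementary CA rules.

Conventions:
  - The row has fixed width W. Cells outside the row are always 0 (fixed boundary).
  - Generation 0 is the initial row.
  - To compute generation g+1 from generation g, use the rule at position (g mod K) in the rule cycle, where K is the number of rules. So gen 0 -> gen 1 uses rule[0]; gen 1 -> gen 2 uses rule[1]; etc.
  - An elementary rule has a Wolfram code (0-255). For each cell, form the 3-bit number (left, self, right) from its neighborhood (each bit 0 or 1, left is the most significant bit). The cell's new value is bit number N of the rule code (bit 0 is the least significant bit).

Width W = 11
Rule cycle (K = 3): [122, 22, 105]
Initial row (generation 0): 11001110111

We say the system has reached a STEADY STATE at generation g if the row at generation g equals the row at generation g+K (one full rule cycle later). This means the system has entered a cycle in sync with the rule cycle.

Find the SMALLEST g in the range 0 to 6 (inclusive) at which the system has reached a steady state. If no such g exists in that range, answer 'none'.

Answer: none

Derivation:
Gen 0: 11001110111
Gen 1 (rule 122): 11111011101
Gen 2 (rule 22): 00000000001
Gen 3 (rule 105): 11111111100
Gen 4 (rule 122): 10000000110
Gen 5 (rule 22): 11000001001
Gen 6 (rule 105): 11011100000
Gen 7 (rule 122): 11110110000
Gen 8 (rule 22): 00000001000
Gen 9 (rule 105): 11111100011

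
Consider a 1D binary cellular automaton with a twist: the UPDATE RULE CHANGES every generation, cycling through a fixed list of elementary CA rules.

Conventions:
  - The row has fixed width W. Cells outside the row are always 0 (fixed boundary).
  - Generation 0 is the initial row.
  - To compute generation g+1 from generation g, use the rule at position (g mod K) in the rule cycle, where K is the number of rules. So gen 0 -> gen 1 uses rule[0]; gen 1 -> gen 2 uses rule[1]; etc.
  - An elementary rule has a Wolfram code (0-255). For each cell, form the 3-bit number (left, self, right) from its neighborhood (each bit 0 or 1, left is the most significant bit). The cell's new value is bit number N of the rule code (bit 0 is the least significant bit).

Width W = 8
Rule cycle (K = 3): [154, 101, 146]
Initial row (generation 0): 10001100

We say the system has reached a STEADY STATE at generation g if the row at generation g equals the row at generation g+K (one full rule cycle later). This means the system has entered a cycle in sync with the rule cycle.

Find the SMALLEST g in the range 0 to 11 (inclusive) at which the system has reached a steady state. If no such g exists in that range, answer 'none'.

Gen 0: 10001100
Gen 1 (rule 154): 01011010
Gen 2 (rule 101): 01101110
Gen 3 (rule 146): 10000101
Gen 4 (rule 154): 01001000
Gen 5 (rule 101): 01001011
Gen 6 (rule 146): 10110000
Gen 7 (rule 154): 00101000
Gen 8 (rule 101): 10111011
Gen 9 (rule 146): 00010000
Gen 10 (rule 154): 00101000
Gen 11 (rule 101): 10111011
Gen 12 (rule 146): 00010000
Gen 13 (rule 154): 00101000
Gen 14 (rule 101): 10111011

Answer: 7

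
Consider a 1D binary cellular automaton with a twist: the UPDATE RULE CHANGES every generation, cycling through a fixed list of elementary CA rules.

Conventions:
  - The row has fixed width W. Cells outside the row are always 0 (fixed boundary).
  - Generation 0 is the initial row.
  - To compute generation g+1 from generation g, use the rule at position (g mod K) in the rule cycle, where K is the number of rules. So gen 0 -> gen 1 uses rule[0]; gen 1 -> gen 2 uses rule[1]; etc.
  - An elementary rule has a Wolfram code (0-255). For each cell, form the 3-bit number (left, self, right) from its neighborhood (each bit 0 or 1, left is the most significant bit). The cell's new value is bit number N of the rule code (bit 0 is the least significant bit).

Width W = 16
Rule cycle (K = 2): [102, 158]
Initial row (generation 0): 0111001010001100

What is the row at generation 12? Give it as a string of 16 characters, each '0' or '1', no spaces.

Gen 0: 0111001010001100
Gen 1 (rule 102): 1001011110010100
Gen 2 (rule 158): 1111011101110110
Gen 3 (rule 102): 0001100110011010
Gen 4 (rule 158): 0011011101110011
Gen 5 (rule 102): 0101100110010101
Gen 6 (rule 158): 1101011101110101
Gen 7 (rule 102): 0111100110011111
Gen 8 (rule 158): 1111011101111110
Gen 9 (rule 102): 0001100110000010
Gen 10 (rule 158): 0011011101000111
Gen 11 (rule 102): 0101100111001001
Gen 12 (rule 158): 1101011110111111

Answer: 1101011110111111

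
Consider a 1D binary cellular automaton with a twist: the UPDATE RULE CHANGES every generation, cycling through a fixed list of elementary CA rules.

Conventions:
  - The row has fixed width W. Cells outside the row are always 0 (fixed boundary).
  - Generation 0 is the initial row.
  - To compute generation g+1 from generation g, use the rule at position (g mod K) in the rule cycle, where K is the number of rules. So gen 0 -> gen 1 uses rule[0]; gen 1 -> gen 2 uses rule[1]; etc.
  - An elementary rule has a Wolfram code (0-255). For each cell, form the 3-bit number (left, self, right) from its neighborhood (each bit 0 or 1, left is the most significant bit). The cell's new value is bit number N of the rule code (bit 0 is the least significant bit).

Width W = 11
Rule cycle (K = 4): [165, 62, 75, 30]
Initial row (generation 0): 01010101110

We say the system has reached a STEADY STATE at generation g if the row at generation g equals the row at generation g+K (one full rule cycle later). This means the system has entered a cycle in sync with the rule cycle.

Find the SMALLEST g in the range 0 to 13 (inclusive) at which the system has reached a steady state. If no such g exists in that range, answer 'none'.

Answer: none

Derivation:
Gen 0: 01010101110
Gen 1 (rule 165): 01111110100
Gen 2 (rule 62): 11000001110
Gen 3 (rule 75): 11011111010
Gen 4 (rule 30): 10010000011
Gen 5 (rule 165): 10010111000
Gen 6 (rule 62): 11111100100
Gen 7 (rule 75): 10000101001
Gen 8 (rule 30): 11001101111
Gen 9 (rule 165): 00000010110
Gen 10 (rule 62): 00000111101
Gen 11 (rule 75): 11111100100
Gen 12 (rule 30): 10000011110
Gen 13 (rule 165): 10111001100
Gen 14 (rule 62): 11100111010
Gen 15 (rule 75): 10101101000
Gen 16 (rule 30): 10101001100
Gen 17 (rule 165): 11111000001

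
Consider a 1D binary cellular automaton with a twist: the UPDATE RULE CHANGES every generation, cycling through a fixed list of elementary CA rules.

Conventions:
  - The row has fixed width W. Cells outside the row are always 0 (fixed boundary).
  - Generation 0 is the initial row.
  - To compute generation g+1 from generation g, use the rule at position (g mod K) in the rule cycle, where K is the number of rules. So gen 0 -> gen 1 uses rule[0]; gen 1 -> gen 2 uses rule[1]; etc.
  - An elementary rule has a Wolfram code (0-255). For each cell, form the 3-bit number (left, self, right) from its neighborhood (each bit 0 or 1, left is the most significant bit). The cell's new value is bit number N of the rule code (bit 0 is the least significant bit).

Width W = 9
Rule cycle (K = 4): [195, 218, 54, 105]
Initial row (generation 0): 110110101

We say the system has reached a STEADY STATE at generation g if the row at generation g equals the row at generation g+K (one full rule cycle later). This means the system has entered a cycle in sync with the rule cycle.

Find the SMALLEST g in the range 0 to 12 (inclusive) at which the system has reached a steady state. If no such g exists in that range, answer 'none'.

Gen 0: 110110101
Gen 1 (rule 195): 010010000
Gen 2 (rule 218): 101101000
Gen 3 (rule 54): 110011100
Gen 4 (rule 105): 110010101
Gen 5 (rule 195): 010100000
Gen 6 (rule 218): 100010000
Gen 7 (rule 54): 110111000
Gen 8 (rule 105): 111101011
Gen 9 (rule 195): 011100001
Gen 10 (rule 218): 111110010
Gen 11 (rule 54): 000001111
Gen 12 (rule 105): 111101001
Gen 13 (rule 195): 011100010
Gen 14 (rule 218): 111110101
Gen 15 (rule 54): 000001111
Gen 16 (rule 105): 111101001

Answer: 11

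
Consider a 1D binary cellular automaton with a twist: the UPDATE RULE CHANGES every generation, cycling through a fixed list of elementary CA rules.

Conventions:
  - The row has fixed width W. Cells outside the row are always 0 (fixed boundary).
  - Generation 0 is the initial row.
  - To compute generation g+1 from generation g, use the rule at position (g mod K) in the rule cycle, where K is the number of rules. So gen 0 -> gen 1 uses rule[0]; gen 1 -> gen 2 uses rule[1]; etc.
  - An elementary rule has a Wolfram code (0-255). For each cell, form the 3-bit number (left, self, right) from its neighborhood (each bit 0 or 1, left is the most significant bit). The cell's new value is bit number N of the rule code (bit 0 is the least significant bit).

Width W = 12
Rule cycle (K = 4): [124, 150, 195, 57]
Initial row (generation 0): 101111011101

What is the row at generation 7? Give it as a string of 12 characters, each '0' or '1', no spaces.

Answer: 000011011110

Derivation:
Gen 0: 101111011101
Gen 1 (rule 124): 111001110111
Gen 2 (rule 150): 010110100010
Gen 3 (rule 195): 100010001100
Gen 4 (rule 57): 011001101011
Gen 5 (rule 124): 011101111111
Gen 6 (rule 150): 101000111110
Gen 7 (rule 195): 000011011110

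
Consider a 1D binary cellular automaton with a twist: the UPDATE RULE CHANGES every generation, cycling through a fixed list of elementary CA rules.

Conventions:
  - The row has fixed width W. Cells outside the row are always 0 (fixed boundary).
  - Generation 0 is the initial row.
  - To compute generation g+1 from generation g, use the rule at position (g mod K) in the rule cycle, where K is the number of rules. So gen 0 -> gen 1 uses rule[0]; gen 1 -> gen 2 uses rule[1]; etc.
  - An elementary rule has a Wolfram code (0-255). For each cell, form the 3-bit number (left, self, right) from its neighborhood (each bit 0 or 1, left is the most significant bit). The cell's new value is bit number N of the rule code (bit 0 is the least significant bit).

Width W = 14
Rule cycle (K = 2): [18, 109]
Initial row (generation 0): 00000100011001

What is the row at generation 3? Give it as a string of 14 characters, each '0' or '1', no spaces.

Answer: 00000000011001

Derivation:
Gen 0: 00000100011001
Gen 1 (rule 18): 00001010100110
Gen 2 (rule 109): 11101111100110
Gen 3 (rule 18): 00000000011001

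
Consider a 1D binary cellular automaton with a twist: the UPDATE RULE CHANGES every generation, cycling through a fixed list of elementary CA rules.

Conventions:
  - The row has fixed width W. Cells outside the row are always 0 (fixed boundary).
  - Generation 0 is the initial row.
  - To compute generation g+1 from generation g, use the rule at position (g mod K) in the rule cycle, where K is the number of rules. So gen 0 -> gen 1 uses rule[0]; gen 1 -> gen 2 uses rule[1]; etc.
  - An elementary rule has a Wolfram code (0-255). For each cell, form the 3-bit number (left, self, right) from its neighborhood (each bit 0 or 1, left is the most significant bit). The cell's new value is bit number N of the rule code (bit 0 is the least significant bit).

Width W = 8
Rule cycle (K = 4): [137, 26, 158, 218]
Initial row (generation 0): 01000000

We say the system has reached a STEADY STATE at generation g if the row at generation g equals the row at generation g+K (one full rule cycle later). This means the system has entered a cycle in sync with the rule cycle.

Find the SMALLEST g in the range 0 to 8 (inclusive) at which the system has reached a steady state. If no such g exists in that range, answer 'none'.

Answer: none

Derivation:
Gen 0: 01000000
Gen 1 (rule 137): 00011111
Gen 2 (rule 26): 00110000
Gen 3 (rule 158): 01101000
Gen 4 (rule 218): 11100100
Gen 5 (rule 137): 11000001
Gen 6 (rule 26): 10100010
Gen 7 (rule 158): 10110111
Gen 8 (rule 218): 00110111
Gen 9 (rule 137): 10100110
Gen 10 (rule 26): 00011101
Gen 11 (rule 158): 00111001
Gen 12 (rule 218): 01111110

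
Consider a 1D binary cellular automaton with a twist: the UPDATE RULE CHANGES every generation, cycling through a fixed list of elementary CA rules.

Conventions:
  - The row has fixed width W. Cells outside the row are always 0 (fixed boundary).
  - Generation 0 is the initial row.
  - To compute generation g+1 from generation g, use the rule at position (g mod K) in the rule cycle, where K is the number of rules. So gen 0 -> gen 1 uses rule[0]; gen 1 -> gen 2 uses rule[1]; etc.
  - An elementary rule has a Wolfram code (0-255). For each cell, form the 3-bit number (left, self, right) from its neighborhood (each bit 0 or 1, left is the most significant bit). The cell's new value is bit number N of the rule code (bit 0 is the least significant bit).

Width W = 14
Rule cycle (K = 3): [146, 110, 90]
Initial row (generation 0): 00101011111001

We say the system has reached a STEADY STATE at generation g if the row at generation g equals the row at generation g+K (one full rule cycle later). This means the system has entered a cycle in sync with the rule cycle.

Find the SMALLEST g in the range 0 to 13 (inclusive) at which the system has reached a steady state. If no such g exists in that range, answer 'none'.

Answer: none

Derivation:
Gen 0: 00101011111001
Gen 1 (rule 146): 01000001110110
Gen 2 (rule 110): 11000011011110
Gen 3 (rule 90): 11100111010011
Gen 4 (rule 146): 01011010001100
Gen 5 (rule 110): 11111110011100
Gen 6 (rule 90): 10000011110110
Gen 7 (rule 146): 01000101100001
Gen 8 (rule 110): 11001111100011
Gen 9 (rule 90): 11111000110111
Gen 10 (rule 146): 01110101000010
Gen 11 (rule 110): 11011111000110
Gen 12 (rule 90): 11010001101111
Gen 13 (rule 146): 00001010000110
Gen 14 (rule 110): 00011110001110
Gen 15 (rule 90): 00110011011011
Gen 16 (rule 146): 01001100000000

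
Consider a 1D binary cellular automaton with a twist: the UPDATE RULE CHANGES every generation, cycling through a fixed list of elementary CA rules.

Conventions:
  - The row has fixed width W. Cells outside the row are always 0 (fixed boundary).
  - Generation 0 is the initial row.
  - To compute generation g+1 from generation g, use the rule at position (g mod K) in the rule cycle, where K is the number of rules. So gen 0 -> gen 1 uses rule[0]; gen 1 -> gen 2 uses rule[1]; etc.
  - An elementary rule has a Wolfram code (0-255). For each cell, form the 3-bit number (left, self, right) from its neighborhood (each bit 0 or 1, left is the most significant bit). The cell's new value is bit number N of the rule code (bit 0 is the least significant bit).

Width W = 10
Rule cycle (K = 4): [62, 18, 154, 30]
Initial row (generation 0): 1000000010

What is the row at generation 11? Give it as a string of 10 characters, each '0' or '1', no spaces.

Gen 0: 1000000010
Gen 1 (rule 62): 1100000111
Gen 2 (rule 18): 0010001000
Gen 3 (rule 154): 0101010100
Gen 4 (rule 30): 1101010110
Gen 5 (rule 62): 1011111101
Gen 6 (rule 18): 0000000000
Gen 7 (rule 154): 0000000000
Gen 8 (rule 30): 0000000000
Gen 9 (rule 62): 0000000000
Gen 10 (rule 18): 0000000000
Gen 11 (rule 154): 0000000000

Answer: 0000000000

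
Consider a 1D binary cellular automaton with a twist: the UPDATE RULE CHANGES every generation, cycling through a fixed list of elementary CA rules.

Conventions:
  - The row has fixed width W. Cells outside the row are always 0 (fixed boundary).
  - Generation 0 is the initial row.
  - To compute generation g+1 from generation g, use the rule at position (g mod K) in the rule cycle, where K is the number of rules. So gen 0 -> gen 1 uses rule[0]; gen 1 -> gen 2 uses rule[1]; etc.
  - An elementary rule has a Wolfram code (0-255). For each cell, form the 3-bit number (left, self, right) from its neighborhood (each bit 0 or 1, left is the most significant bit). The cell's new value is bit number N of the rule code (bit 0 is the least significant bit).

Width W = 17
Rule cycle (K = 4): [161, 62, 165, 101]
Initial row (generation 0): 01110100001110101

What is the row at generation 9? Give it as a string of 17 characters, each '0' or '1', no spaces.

Answer: 01110101110101010

Derivation:
Gen 0: 01110100001110101
Gen 1 (rule 161): 00101001100101010
Gen 2 (rule 62): 01111111011111111
Gen 3 (rule 165): 00111110101111110
Gen 4 (rule 101): 10000011110000010
Gen 5 (rule 161): 00111001100111000
Gen 6 (rule 62): 01100111011100100
Gen 7 (rule 165): 00000010101000101
Gen 8 (rule 101): 11111011111010111
Gen 9 (rule 161): 01110101110101010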